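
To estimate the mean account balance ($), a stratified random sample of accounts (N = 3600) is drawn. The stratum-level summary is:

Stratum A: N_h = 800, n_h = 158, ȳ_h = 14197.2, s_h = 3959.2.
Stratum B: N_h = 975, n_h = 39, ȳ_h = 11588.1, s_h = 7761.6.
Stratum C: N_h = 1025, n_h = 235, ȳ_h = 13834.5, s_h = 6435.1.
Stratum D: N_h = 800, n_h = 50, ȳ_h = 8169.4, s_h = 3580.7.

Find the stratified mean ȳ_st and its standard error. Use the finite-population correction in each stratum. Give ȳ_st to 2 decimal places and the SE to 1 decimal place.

ȳ_st = Σ W_h ȳ_h = (800·14197.2 + 975·11588.1 + 1025·13834.5 + 800·8169.4)/3600 = 12047.78889
V̂(ȳ_st) = Σ W_h² (1 − n_h/N_h) s_h²/n_h, with W_h = N_h/N and N = 3600:
  stratum A: (800/3600)²·(1 − 158/800)·3959.2²/158 = 3931.68
  stratum B: (975/3600)²·(1 − 39/975)·7761.6²/39 = 108771
  stratum C: (1025/3600)²·(1 − 235/1025)·6435.1²/235 = 11010
  stratum D: (800/3600)²·(1 − 50/800)·3580.7²/50 = 11871.7
V̂(ȳ_st) = 135584
SE(ȳ_st) = √135584 = 368.218

ȳ_st ≈ 12047.79, SE ≈ 368.2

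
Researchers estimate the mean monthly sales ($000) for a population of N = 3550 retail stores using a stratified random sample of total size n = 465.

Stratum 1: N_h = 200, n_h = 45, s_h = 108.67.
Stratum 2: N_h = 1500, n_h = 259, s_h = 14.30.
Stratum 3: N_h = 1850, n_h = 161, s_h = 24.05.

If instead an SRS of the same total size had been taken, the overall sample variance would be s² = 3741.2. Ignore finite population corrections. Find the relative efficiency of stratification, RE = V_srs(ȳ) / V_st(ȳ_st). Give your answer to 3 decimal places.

V̂(ȳ_st) = Σ W_h² s_h²/n_h, with W_h = N_h/N and N = 3550:
  stratum 1: (200/3550)²·108.67²/45 = 0.832933
  stratum 2: (1500/3550)²·14.30²/259 = 0.140961
  stratum 3: (1850/3550)²·24.05²/161 = 0.975643
V_st = 1.94954
V_srs = s²/n = 3741.2/465 = 8.04559
Relative efficiency = V_srs / V_st = 8.04559/1.94954 = 4.1269

RE ≈ 4.127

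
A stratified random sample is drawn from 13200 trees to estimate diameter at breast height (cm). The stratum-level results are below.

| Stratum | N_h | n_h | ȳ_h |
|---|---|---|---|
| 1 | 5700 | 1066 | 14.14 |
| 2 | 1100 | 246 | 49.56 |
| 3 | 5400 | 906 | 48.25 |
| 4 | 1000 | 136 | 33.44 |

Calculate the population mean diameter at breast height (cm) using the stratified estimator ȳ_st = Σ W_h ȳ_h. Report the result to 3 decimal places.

N = Σ N_h = 13200. Stratum weights W_h = N_h/N.
ȳ_st = (5700·14.14 + 1100·49.56 + 5400·48.25 + 1000·33.44) / 13200 = 32.50788

ȳ_st ≈ 32.508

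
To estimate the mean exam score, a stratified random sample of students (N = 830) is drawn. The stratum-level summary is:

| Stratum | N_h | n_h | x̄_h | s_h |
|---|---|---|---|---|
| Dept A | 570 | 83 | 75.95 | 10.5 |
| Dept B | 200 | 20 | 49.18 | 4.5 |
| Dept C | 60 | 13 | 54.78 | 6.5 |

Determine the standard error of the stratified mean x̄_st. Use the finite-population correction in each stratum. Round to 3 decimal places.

V̂(x̄_st) = Σ W_h² (1 − n_h/N_h) s_h²/n_h, with W_h = N_h/N and N = 830:
  stratum Dept A: (570/830)²·(1 − 83/570)·10.5²/83 = 0.535239
  stratum Dept B: (200/830)²·(1 − 20/200)·4.5²/20 = 0.0529104
  stratum Dept C: (60/830)²·(1 − 13/60)·6.5²/13 = 0.0133038
V̂(x̄_st) = 0.601454
SE(x̄_st) = √0.601454 = 0.775534

SE(x̄_st) ≈ 0.776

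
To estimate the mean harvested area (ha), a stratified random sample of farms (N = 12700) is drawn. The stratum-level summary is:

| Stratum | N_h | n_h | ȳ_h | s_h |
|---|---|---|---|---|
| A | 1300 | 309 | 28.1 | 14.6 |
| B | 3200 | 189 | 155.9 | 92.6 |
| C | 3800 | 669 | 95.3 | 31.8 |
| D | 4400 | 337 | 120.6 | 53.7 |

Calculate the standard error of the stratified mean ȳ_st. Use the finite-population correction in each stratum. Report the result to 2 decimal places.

V̂(ȳ_st) = Σ W_h² (1 − n_h/N_h) s_h²/n_h, with W_h = N_h/N and N = 12700:
  stratum A: (1300/12700)²·(1 − 309/1300)·14.6²/309 = 0.00551007
  stratum B: (3200/12700)²·(1 − 189/3200)·92.6²/189 = 2.71028
  stratum C: (3800/12700)²·(1 − 669/3800)·31.8²/669 = 0.111503
  stratum D: (4400/12700)²·(1 − 337/4400)·53.7²/337 = 0.948442
V̂(ȳ_st) = 3.77573
SE(ȳ_st) = √3.77573 = 1.94312

SE(ȳ_st) ≈ 1.94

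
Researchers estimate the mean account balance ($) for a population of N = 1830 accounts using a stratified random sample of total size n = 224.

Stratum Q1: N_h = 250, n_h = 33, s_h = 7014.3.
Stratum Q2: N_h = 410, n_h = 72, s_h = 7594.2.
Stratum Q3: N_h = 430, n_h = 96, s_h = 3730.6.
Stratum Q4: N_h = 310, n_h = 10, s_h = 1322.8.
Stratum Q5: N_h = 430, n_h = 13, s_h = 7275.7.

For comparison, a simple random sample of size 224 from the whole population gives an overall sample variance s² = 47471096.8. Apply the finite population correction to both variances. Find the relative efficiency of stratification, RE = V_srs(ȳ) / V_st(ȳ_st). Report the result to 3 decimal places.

RE ≈ 0.649

V̂(ȳ_st) = Σ W_h² (1 − n_h/N_h) s_h²/n_h, with W_h = N_h/N and N = 1830:
  stratum Q1: (250/1830)²·(1 − 33/250)·7014.3²/33 = 24152
  stratum Q2: (410/1830)²·(1 − 72/410)·7594.2²/72 = 33145.9
  stratum Q3: (430/1830)²·(1 − 96/430)·3730.6²/96 = 6217.26
  stratum Q4: (310/1830)²·(1 − 10/310)·1322.8²/10 = 4859.25
  stratum Q5: (430/1830)²·(1 − 13/430)·7275.7²/13 = 218026
V_st = 286401
V_srs = (1 − 224/1830)·47471096.8/224 = 185984
Relative efficiency = V_srs / V_st = 185984/286401 = 0.6494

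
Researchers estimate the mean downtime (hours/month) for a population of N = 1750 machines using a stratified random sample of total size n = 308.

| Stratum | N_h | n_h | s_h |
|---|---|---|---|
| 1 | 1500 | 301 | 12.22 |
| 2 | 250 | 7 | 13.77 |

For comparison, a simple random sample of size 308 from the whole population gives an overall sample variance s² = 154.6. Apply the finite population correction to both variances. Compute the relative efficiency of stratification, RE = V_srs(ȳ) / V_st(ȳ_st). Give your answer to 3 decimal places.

RE ≈ 0.499

V̂(ȳ_st) = Σ W_h² (1 − n_h/N_h) s_h²/n_h, with W_h = N_h/N and N = 1750:
  stratum 1: (1500/1750)²·(1 − 301/1500)·12.22²/301 = 0.291347
  stratum 2: (250/1750)²·(1 − 7/250)·13.77²/7 = 0.537329
V_st = 0.828675
V_srs = (1 − 308/1750)·154.6/308 = 0.413605
Relative efficiency = V_srs / V_st = 0.413605/0.828675 = 0.4991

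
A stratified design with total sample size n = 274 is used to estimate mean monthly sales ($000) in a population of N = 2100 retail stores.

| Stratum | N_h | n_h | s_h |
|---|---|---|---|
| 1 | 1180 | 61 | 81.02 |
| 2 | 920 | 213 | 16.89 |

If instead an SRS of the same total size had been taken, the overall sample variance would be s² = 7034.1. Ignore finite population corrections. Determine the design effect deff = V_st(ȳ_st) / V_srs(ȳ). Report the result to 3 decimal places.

deff ≈ 1.334

V̂(ȳ_st) = Σ W_h² s_h²/n_h, with W_h = N_h/N and N = 2100:
  stratum 1: (1180/2100)²·81.02²/61 = 33.9766
  stratum 2: (920/2100)²·16.89²/213 = 0.257049
V_st = 34.2337
V_srs = s²/n = 7034.1/274 = 25.6719
deff = V_st / V_srs = 34.2337/25.6719 = 1.3335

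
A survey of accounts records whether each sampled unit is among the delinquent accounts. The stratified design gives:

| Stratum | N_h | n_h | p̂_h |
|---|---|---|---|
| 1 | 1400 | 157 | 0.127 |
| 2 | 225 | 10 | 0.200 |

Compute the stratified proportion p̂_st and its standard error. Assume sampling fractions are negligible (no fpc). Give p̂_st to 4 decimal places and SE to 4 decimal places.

N = 1625; stratum weights W_h = N_h/N.
p̂_st = Σ W_h p̂_h = (1400·0.127 + 225·0.200)/1625 = 0.13711
V̂(p̂_st) = Σ W_h² p̂_h(1−p̂_h)/(n_h−1):
  stratum 1: (1400/1625)²·0.127·0.873/156 = 0.000527525
  stratum 2: (225/1625)²·0.200·0.800/9 = 0.000340828
V̂(p̂_st) = 0.000868353; SE = √V̂ = 0.0294678

p̂_st ≈ 0.1371, SE ≈ 0.0295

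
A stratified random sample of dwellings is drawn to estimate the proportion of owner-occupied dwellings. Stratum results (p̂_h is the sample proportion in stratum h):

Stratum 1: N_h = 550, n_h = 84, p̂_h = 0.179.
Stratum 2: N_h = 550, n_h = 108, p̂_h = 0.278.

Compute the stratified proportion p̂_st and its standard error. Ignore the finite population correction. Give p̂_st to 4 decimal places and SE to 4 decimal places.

N = 1100; stratum weights W_h = N_h/N.
p̂_st = Σ W_h p̂_h = (550·0.179 + 550·0.278)/1100 = 0.22850
V̂(p̂_st) = Σ W_h² p̂_h(1−p̂_h)/(n_h−1):
  stratum 1: (550/1100)²·0.179·0.821/83 = 0.000442648
  stratum 2: (550/1100)²·0.278·0.722/107 = 0.000468963
V̂(p̂_st) = 0.00091161; SE = √V̂ = 0.0301929

p̂_st ≈ 0.2285, SE ≈ 0.0302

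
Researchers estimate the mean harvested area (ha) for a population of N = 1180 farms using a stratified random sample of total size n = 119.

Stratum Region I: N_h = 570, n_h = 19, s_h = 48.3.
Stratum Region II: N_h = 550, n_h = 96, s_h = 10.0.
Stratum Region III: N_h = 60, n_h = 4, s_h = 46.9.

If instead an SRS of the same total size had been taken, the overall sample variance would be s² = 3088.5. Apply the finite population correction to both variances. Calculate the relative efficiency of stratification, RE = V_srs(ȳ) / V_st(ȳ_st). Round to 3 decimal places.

V̂(ȳ_st) = Σ W_h² (1 − n_h/N_h) s_h²/n_h, with W_h = N_h/N and N = 1180:
  stratum Region I: (570/1180)²·(1 − 19/570)·48.3²/19 = 27.6951
  stratum Region II: (550/1180)²·(1 − 96/550)·10.0²/96 = 0.186803
  stratum Region III: (60/1180)²·(1 − 4/60)·46.9²/4 = 1.32697
V_st = 29.2089
V_srs = (1 − 119/1180)·3088.5/119 = 23.3364
Relative efficiency = V_srs / V_st = 23.3364/29.2089 = 0.7989

RE ≈ 0.799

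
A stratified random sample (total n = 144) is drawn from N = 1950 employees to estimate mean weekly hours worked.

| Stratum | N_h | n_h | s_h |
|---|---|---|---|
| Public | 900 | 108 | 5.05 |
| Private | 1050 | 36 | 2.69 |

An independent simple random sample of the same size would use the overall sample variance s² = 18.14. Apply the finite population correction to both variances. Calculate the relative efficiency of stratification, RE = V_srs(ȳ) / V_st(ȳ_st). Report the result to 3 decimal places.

V̂(ȳ_st) = Σ W_h² (1 − n_h/N_h) s_h²/n_h, with W_h = N_h/N and N = 1950:
  stratum Public: (900/1950)²·(1 − 108/900)·5.05²/108 = 0.0442647
  stratum Private: (1050/1950)²·(1 − 36/1050)·2.69²/36 = 0.0562808
V_st = 0.100545
V_srs = (1 − 144/1950)·18.14/144 = 0.11667
Relative efficiency = V_srs / V_st = 0.11667/0.100545 = 1.1604

RE ≈ 1.160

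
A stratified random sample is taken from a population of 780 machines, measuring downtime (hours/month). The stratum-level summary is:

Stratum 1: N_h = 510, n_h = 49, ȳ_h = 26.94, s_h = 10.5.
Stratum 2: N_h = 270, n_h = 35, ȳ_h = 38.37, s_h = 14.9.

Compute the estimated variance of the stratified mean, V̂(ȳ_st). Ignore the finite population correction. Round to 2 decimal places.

V̂(ȳ_st) ≈ 1.72

V̂(ȳ_st) = Σ W_h² s_h²/n_h, with W_h = N_h/N and N = 780:
  stratum 1: (510/780)²·10.5²/49 = 0.961908
  stratum 2: (270/780)²·14.9²/35 = 0.760051
V̂(ȳ_st) = 1.72196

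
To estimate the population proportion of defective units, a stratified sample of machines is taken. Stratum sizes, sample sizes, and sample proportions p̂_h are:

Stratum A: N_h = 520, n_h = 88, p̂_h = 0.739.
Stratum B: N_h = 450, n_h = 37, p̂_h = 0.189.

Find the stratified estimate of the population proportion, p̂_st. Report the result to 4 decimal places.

p̂_st ≈ 0.4838

N = 970; stratum weights W_h = N_h/N.
p̂_st = Σ W_h p̂_h = (520·0.739 + 450·0.189)/970 = 0.48385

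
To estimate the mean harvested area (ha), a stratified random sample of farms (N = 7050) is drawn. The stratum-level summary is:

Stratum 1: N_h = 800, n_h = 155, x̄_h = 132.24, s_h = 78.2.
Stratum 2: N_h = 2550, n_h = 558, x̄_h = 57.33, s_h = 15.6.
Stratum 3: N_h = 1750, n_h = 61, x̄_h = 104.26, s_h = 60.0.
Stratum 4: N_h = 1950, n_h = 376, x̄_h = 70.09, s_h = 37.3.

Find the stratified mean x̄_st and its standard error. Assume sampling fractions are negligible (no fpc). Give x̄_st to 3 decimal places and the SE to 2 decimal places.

x̄_st = Σ W_h x̄_h = (800·132.24 + 2550·57.33 + 1750·104.26 + 1950·70.09)/7050 = 81.00908
V̂(x̄_st) = Σ W_h² s_h²/n_h, with W_h = N_h/N and N = 7050:
  stratum 1: (800/7050)²·78.2²/155 = 0.508023
  stratum 2: (2550/7050)²·15.6²/558 = 0.0570581
  stratum 3: (1750/7050)²·60.0²/61 = 3.63639
  stratum 4: (1950/7050)²·37.3²/376 = 0.283088
V̂(x̄_st) = 4.48456
SE(x̄_st) = √4.48456 = 2.11768

x̄_st ≈ 81.009, SE ≈ 2.12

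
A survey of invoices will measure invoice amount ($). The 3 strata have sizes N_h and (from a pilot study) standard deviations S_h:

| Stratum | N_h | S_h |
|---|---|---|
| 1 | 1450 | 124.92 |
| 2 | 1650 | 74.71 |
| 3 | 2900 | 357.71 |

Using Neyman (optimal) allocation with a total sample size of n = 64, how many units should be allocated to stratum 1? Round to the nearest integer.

Neyman allocation: n_h = n · N_h S_h / Σ N_i S_i, with n = 64.
  stratum 1: N_h·S_h = 1450·124.92 = 181134.00
  stratum 2: N_h·S_h = 1650·74.71 = 123271.50
  stratum 3: N_h·S_h = 2900·357.71 = 1037359.00
Σ N_h S_h = 1341764.50
n for stratum 1 = 64·181134.00/1341764.50 = 8.640 → 9

9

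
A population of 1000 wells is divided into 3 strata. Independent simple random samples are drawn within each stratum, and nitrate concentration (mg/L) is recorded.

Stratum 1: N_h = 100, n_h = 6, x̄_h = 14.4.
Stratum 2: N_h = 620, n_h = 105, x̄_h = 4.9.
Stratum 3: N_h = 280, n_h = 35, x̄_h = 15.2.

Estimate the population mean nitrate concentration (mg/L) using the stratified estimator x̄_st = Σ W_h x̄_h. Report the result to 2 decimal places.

N = Σ N_h = 1000. Stratum weights W_h = N_h/N.
x̄_st = (100·14.4 + 620·4.9 + 280·15.2) / 1000 = 8.7340

x̄_st ≈ 8.73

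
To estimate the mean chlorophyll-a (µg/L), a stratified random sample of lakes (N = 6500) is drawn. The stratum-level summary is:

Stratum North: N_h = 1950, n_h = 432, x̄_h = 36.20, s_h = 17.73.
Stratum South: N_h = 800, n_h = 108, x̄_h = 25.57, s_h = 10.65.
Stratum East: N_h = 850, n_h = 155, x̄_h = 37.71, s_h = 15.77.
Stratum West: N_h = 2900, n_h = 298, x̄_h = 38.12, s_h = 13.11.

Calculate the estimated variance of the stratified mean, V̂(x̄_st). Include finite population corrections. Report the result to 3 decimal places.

V̂(x̄_st) = Σ W_h² (1 − n_h/N_h) s_h²/n_h, with W_h = N_h/N and N = 6500:
  stratum North: (1950/6500)²·(1 − 432/1950)·17.73²/432 = 0.0509816
  stratum South: (800/6500)²·(1 − 108/800)·10.65²/108 = 0.0137608
  stratum East: (850/6500)²·(1 − 155/850)·15.77²/155 = 0.0224341
  stratum West: (2900/6500)²·(1 − 298/2900)·13.11²/298 = 0.103007
V̂(x̄_st) = 0.190184

V̂(x̄_st) ≈ 0.190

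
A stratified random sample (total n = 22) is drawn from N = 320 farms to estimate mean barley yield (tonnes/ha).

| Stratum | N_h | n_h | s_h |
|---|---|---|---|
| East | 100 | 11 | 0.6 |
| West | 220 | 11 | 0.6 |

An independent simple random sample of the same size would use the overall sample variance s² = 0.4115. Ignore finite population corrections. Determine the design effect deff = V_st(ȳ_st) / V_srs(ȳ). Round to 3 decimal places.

V̂(ȳ_st) = Σ W_h² s_h²/n_h, with W_h = N_h/N and N = 320:
  stratum East: (100/320)²·0.6²/11 = 0.00319602
  stratum West: (220/320)²·0.6²/11 = 0.0154687
V_st = 0.0186648
V_srs = s²/n = 0.4115/22 = 0.0187045
deff = V_st / V_srs = 0.0186648/0.0187045 = 0.9979

deff ≈ 0.998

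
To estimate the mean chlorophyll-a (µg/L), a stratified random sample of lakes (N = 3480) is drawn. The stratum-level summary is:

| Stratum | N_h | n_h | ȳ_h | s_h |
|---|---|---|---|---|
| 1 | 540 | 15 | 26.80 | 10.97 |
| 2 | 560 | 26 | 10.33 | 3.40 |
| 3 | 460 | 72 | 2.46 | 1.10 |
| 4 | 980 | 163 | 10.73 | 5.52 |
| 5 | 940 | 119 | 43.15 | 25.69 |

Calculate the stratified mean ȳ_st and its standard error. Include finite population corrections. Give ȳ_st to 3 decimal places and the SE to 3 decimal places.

ȳ_st = Σ W_h ȳ_h = (540·26.80 + 560·10.33 + 460·2.46 + 980·10.73 + 940·43.15)/3480 = 20.82322
V̂(ȳ_st) = Σ W_h² (1 − n_h/N_h) s_h²/n_h, with W_h = N_h/N and N = 3480:
  stratum 1: (540/3480)²·(1 − 15/540)·10.97²/15 = 0.187809
  stratum 2: (560/3480)²·(1 − 26/560)·3.40²/26 = 0.0109788
  stratum 3: (460/3480)²·(1 − 72/460)·1.10²/72 = 0.000247676
  stratum 4: (980/3480)²·(1 − 163/980)·5.52²/163 = 0.0123589
  stratum 5: (940/3480)²·(1 − 119/940)·25.69²/119 = 0.353422
V̂(ȳ_st) = 0.564817
SE(ȳ_st) = √0.564817 = 0.751543

ȳ_st ≈ 20.823, SE ≈ 0.752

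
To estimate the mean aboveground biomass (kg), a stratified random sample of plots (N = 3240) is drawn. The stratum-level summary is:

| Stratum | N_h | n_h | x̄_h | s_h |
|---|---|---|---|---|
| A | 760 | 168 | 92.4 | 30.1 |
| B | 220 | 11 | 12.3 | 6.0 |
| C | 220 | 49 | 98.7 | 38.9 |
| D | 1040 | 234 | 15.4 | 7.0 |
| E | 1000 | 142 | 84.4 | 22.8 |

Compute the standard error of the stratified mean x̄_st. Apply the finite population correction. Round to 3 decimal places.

V̂(x̄_st) = Σ W_h² (1 − n_h/N_h) s_h²/n_h, with W_h = N_h/N and N = 3240:
  stratum A: (760/3240)²·(1 − 168/760)·30.1²/168 = 0.231137
  stratum B: (220/3240)²·(1 − 11/220)·6.0²/11 = 0.0143347
  stratum C: (220/3240)²·(1 − 49/220)·38.9²/49 = 0.110671
  stratum D: (1040/3240)²·(1 − 234/1040)·7.0²/234 = 0.0167209
  stratum E: (1000/3240)²·(1 − 142/1000)·22.8²/142 = 0.299212
V̂(x̄_st) = 0.672075
SE(x̄_st) = √0.672075 = 0.819802

SE(x̄_st) ≈ 0.820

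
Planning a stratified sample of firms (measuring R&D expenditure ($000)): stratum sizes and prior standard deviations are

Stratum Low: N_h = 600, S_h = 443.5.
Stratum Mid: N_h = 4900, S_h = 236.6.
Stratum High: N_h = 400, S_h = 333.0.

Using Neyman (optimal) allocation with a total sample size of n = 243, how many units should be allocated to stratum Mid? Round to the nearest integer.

181

Neyman allocation: n_h = n · N_h S_h / Σ N_i S_i, with n = 243.
  stratum Low: N_h·S_h = 600·443.5 = 266100.00
  stratum Mid: N_h·S_h = 4900·236.6 = 1159340.00
  stratum High: N_h·S_h = 400·333.0 = 133200.00
Σ N_h S_h = 1558640.00
n for stratum Mid = 243·1159340.00/1558640.00 = 180.747 → 181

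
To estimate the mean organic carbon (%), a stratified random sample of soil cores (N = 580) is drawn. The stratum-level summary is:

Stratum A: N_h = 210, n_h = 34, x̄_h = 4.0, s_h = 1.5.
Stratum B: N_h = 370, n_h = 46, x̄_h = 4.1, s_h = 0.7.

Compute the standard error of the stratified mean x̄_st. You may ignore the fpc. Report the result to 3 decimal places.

SE(x̄_st) ≈ 0.114

V̂(x̄_st) = Σ W_h² s_h²/n_h, with W_h = N_h/N and N = 580:
  stratum A: (210/580)²·1.5²/34 = 0.00867533
  stratum B: (370/580)²·0.7²/46 = 0.00433497
V̂(x̄_st) = 0.0130103
SE(x̄_st) = √0.0130103 = 0.114063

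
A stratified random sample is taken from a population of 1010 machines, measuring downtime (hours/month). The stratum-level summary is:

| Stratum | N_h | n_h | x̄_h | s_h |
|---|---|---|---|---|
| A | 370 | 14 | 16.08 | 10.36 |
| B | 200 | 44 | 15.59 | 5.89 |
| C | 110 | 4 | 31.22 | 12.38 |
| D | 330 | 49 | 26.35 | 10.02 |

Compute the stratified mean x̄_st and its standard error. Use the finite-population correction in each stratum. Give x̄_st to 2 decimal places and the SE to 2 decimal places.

x̄_st ≈ 20.99, SE ≈ 1.28

x̄_st = Σ W_h x̄_h = (370·16.08 + 200·15.59 + 110·31.22 + 330·26.35)/1010 = 20.98743
V̂(x̄_st) = Σ W_h² (1 − n_h/N_h) s_h²/n_h, with W_h = N_h/N and N = 1010:
  stratum A: (370/1010)²·(1 − 14/370)·10.36²/14 = 0.989921
  stratum B: (200/1010)²·(1 − 44/200)·5.89²/44 = 0.0241151
  stratum C: (110/1010)²·(1 − 4/110)·12.38²/4 = 0.437963
  stratum D: (330/1010)²·(1 − 49/330)·10.02²/49 = 0.186259
V̂(x̄_st) = 1.63826
SE(x̄_st) = √1.63826 = 1.27994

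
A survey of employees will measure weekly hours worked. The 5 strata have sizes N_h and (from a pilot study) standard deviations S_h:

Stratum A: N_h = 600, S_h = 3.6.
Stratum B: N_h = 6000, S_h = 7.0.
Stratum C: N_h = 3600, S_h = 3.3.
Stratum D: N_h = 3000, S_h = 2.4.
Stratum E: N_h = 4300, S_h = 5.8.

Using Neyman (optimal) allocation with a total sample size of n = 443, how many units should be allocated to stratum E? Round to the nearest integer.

125

Neyman allocation: n_h = n · N_h S_h / Σ N_i S_i, with n = 443.
  stratum A: N_h·S_h = 600·3.6 = 2160.00
  stratum B: N_h·S_h = 6000·7.0 = 42000.00
  stratum C: N_h·S_h = 3600·3.3 = 11880.00
  stratum D: N_h·S_h = 3000·2.4 = 7200.00
  stratum E: N_h·S_h = 4300·5.8 = 24940.00
Σ N_h S_h = 88180.00
n for stratum E = 443·24940.00/88180.00 = 125.294 → 125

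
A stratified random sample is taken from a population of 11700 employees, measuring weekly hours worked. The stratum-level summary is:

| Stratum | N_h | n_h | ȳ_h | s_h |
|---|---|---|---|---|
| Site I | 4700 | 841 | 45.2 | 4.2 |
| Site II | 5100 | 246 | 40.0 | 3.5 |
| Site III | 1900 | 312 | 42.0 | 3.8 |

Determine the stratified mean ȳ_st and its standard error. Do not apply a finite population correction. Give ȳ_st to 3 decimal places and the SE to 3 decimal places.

ȳ_st = Σ W_h ȳ_h = (4700·45.2 + 5100·40.0 + 1900·42.0)/11700 = 42.41368
V̂(ȳ_st) = Σ W_h² s_h²/n_h, with W_h = N_h/N and N = 11700:
  stratum Site I: (4700/11700)²·4.2²/841 = 0.00338475
  stratum Site II: (5100/11700)²·3.5²/246 = 0.00946171
  stratum Site III: (1900/11700)²·3.8²/312 = 0.00122053
V̂(ȳ_st) = 0.014067
SE(ȳ_st) = √0.014067 = 0.118604

ȳ_st ≈ 42.414, SE ≈ 0.119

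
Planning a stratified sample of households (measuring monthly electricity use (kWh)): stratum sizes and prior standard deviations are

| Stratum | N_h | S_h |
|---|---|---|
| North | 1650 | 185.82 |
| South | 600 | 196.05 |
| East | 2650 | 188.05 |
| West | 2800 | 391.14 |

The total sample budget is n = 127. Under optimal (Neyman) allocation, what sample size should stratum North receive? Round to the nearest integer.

19

Neyman allocation: n_h = n · N_h S_h / Σ N_i S_i, with n = 127.
  stratum North: N_h·S_h = 1650·185.82 = 306603.00
  stratum South: N_h·S_h = 600·196.05 = 117630.00
  stratum East: N_h·S_h = 2650·188.05 = 498332.50
  stratum West: N_h·S_h = 2800·391.14 = 1095192.00
Σ N_h S_h = 2017757.50
n for stratum North = 127·306603.00/2017757.50 = 19.298 → 19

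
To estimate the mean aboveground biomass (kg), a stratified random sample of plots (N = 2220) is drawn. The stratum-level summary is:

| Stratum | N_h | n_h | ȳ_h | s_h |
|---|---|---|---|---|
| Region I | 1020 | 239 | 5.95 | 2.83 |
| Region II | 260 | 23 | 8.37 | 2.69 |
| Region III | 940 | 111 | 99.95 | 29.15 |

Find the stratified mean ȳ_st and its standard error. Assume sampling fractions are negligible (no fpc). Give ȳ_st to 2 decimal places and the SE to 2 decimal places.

ȳ_st = Σ W_h ȳ_h = (1020·5.95 + 260·8.37 + 940·99.95)/2220 = 46.03523
V̂(ȳ_st) = Σ W_h² s_h²/n_h, with W_h = N_h/N and N = 2220:
  stratum Region I: (1020/2220)²·2.83²/239 = 0.00707407
  stratum Region II: (260/2220)²·2.69²/23 = 0.00431536
  stratum Region III: (940/2220)²·29.15²/111 = 1.37247
V̂(ȳ_st) = 1.38386
SE(ȳ_st) = √1.38386 = 1.17638

ȳ_st ≈ 46.04, SE ≈ 1.18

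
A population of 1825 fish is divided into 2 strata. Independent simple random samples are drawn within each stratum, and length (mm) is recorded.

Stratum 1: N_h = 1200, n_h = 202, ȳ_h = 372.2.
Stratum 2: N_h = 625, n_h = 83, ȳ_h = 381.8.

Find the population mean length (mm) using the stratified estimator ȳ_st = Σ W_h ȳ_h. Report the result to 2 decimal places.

ȳ_st ≈ 375.49

N = Σ N_h = 1825. Stratum weights W_h = N_h/N.
ȳ_st = (1200·372.2 + 625·381.8) / 1825 = 375.4877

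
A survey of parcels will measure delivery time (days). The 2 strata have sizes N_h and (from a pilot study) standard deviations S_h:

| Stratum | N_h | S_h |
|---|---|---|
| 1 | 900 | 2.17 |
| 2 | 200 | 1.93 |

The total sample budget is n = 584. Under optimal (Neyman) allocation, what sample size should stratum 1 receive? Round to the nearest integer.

488

Neyman allocation: n_h = n · N_h S_h / Σ N_i S_i, with n = 584.
  stratum 1: N_h·S_h = 900·2.17 = 1953.00
  stratum 2: N_h·S_h = 200·1.93 = 386.00
Σ N_h S_h = 2339.00
n for stratum 1 = 584·1953.00/2339.00 = 487.624 → 488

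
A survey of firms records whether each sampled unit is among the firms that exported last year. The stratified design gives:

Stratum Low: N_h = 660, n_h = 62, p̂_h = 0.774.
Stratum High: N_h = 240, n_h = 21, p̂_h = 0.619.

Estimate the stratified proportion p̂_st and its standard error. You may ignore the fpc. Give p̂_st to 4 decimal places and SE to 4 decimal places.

N = 900; stratum weights W_h = N_h/N.
p̂_st = Σ W_h p̂_h = (660·0.774 + 240·0.619)/900 = 0.73267
V̂(p̂_st) = Σ W_h² p̂_h(1−p̂_h)/(n_h−1):
  stratum Low: (660/900)²·0.774·0.226/61 = 0.00154214
  stratum High: (240/900)²·0.619·0.381/20 = 0.000838539
V̂(p̂_st) = 0.00238067; SE = √V̂ = 0.0487921

p̂_st ≈ 0.7327, SE ≈ 0.0488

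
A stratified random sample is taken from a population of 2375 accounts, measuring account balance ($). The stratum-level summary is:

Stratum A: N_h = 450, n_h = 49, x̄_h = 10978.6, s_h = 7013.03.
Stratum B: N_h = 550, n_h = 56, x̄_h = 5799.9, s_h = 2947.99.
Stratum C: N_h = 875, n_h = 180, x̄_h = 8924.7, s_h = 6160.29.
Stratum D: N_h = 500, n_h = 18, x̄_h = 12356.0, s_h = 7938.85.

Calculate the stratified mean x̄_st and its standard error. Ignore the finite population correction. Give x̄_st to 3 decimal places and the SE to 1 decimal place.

x̄_st = Σ W_h x̄_h = (450·10978.6 + 550·5799.9 + 875·8924.7 + 500·12356.0)/2375 = 9312.60105
V̂(x̄_st) = Σ W_h² s_h²/n_h, with W_h = N_h/N and N = 2375:
  stratum A: (450/2375)²·7013.03²/49 = 36034.1
  stratum B: (550/2375)²·2947.99²/56 = 8322.66
  stratum C: (875/2375)²·6160.29²/180 = 28616.6
  stratum D: (500/2375)²·7938.85²/18 = 155187
V̂(x̄_st) = 228160
SE(x̄_st) = √228160 = 477.661

x̄_st ≈ 9312.601, SE ≈ 477.7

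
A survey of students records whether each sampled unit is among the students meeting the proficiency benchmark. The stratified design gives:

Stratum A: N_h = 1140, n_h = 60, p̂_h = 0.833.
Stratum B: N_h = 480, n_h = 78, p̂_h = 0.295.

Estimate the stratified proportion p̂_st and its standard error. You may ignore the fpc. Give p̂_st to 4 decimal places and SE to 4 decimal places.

N = 1620; stratum weights W_h = N_h/N.
p̂_st = Σ W_h p̂_h = (1140·0.833 + 480·0.295)/1620 = 0.67359
V̂(p̂_st) = Σ W_h² p̂_h(1−p̂_h)/(n_h−1):
  stratum A: (1140/1620)²·0.833·0.167/59 = 0.00116759
  stratum B: (480/1620)²·0.295·0.705/77 = 0.000237123
V̂(p̂_st) = 0.00140471; SE = √V̂ = 0.0374795

p̂_st ≈ 0.6736, SE ≈ 0.0375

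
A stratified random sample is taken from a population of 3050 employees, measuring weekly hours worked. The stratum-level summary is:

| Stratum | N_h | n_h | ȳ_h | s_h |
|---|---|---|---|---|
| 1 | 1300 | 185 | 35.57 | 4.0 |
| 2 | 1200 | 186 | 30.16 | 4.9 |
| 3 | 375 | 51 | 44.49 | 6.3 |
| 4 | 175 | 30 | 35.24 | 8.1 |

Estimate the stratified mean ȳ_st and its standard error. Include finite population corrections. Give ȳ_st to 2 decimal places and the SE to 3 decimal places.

ȳ_st ≈ 34.52, SE ≈ 0.216

ȳ_st = Σ W_h ȳ_h = (1300·35.57 + 1200·30.16 + 375·44.49 + 175·35.24)/3050 = 34.51926
V̂(ȳ_st) = Σ W_h² (1 − n_h/N_h) s_h²/n_h, with W_h = N_h/N and N = 3050:
  stratum 1: (1300/3050)²·(1 − 185/1300)·4.0²/185 = 0.0134762
  stratum 2: (1200/3050)²·(1 − 186/1200)·4.9²/186 = 0.0168849
  stratum 3: (375/3050)²·(1 − 51/375)·6.3²/51 = 0.0101645
  stratum 4: (175/3050)²·(1 − 30/175)·8.1²/30 = 0.00596561
V̂(ȳ_st) = 0.0464912
SE(ȳ_st) = √0.0464912 = 0.215618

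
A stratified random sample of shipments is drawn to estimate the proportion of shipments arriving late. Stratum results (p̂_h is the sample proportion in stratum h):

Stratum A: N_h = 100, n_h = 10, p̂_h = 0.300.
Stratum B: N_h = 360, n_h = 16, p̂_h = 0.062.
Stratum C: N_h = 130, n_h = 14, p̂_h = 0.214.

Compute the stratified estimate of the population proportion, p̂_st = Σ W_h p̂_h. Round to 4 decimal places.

p̂_st ≈ 0.1358

N = 590; stratum weights W_h = N_h/N.
p̂_st = Σ W_h p̂_h = (100·0.300 + 360·0.062 + 130·0.214)/590 = 0.13583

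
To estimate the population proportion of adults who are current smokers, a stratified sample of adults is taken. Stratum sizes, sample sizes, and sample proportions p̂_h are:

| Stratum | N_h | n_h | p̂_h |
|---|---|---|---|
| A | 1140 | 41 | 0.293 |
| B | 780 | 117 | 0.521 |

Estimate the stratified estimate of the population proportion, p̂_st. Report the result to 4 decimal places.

N = 1920; stratum weights W_h = N_h/N.
p̂_st = Σ W_h p̂_h = (1140·0.293 + 780·0.521)/1920 = 0.38562

p̂_st ≈ 0.3856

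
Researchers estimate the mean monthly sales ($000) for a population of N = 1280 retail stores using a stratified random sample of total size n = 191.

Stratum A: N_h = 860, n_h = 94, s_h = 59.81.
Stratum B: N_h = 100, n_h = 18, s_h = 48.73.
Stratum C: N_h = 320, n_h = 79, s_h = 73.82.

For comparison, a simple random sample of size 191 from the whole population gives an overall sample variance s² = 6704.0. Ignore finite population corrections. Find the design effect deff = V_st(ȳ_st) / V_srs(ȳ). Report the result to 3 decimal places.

deff ≈ 0.635

V̂(ȳ_st) = Σ W_h² s_h²/n_h, with W_h = N_h/N and N = 1280:
  stratum A: (860/1280)²·59.81²/94 = 17.179
  stratum B: (100/1280)²·48.73²/18 = 0.805194
  stratum C: (320/1280)²·73.82²/79 = 4.31123
V_st = 22.2954
V_srs = s²/n = 6704.0/191 = 35.0995
deff = V_st / V_srs = 22.2954/35.0995 = 0.6352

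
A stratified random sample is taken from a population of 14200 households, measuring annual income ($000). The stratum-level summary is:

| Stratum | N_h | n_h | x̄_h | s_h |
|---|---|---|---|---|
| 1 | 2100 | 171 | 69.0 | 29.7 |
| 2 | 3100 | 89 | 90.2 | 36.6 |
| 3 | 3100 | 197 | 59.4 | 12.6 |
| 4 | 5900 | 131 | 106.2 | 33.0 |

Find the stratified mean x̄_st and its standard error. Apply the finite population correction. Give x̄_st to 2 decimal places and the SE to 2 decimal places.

x̄_st = Σ W_h x̄_h = (2100·69.0 + 3100·90.2 + 3100·59.4 + 5900·106.2)/14200 = 86.98873
V̂(x̄_st) = Σ W_h² (1 − n_h/N_h) s_h²/n_h, with W_h = N_h/N and N = 14200:
  stratum 1: (2100/14200)²·(1 − 171/2100)·29.7²/171 = 0.103631
  stratum 2: (3100/14200)²·(1 − 89/3100)·36.6²/89 = 0.696735
  stratum 3: (3100/14200)²·(1 − 197/3100)·12.6²/197 = 0.0359672
  stratum 4: (5900/14200)²·(1 − 131/5900)·33.0²/131 = 1.40324
V̂(x̄_st) = 2.23958
SE(x̄_st) = √2.23958 = 1.49652

x̄_st ≈ 86.99, SE ≈ 1.50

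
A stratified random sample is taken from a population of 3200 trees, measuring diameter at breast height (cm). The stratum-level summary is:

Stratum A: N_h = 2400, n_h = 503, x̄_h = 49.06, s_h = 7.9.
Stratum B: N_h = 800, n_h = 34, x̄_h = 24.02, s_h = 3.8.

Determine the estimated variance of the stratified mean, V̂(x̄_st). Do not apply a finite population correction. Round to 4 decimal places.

V̂(x̄_st) = Σ W_h² s_h²/n_h, with W_h = N_h/N and N = 3200:
  stratum A: (2400/3200)²·7.9²/503 = 0.0697925
  stratum B: (800/3200)²·3.8²/34 = 0.0265441
V̂(x̄_st) = 0.0963366

V̂(x̄_st) ≈ 0.0963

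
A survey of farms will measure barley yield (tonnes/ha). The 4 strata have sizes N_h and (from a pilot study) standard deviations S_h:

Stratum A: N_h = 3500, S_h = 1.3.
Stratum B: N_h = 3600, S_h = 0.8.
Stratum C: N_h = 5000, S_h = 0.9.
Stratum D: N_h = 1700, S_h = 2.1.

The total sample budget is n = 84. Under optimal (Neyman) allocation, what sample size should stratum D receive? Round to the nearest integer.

19

Neyman allocation: n_h = n · N_h S_h / Σ N_i S_i, with n = 84.
  stratum A: N_h·S_h = 3500·1.3 = 4550.00
  stratum B: N_h·S_h = 3600·0.8 = 2880.00
  stratum C: N_h·S_h = 5000·0.9 = 4500.00
  stratum D: N_h·S_h = 1700·2.1 = 3570.00
Σ N_h S_h = 15500.00
n for stratum D = 84·3570.00/15500.00 = 19.347 → 19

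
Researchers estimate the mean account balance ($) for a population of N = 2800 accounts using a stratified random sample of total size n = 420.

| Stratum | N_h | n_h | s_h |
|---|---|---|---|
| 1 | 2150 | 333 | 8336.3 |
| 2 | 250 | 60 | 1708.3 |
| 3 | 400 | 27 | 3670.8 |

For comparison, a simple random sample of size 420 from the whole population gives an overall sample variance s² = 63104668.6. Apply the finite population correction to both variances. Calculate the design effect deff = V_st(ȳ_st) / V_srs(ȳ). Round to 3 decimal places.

deff ≈ 0.891

V̂(ȳ_st) = Σ W_h² (1 − n_h/N_h) s_h²/n_h, with W_h = N_h/N and N = 2800:
  stratum 1: (2150/2800)²·(1 − 333/2150)·8336.3²/333 = 103987
  stratum 2: (250/2800)²·(1 − 60/250)·1708.3²/60 = 294.683
  stratum 3: (400/2800)²·(1 − 27/400)·3670.8²/27 = 9497.52
V_st = 113779
V_srs = (1 − 420/2800)·63104668.6/420 = 127712
deff = V_st / V_srs = 113779/127712 = 0.8909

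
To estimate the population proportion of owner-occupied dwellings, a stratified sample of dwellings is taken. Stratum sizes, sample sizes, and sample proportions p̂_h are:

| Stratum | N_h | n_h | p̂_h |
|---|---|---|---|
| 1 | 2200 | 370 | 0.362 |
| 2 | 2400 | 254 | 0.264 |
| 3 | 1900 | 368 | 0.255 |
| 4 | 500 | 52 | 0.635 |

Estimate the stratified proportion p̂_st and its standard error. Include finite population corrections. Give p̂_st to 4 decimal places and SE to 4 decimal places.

N = 7000; stratum weights W_h = N_h/N.
p̂_st = Σ W_h p̂_h = (2200·0.362 + 2400·0.264 + 1900·0.255 + 500·0.635)/7000 = 0.31886
V̂(p̂_st) = Σ W_h² (1 − n_h/N_h) p̂_h(1−p̂_h)/(n_h−1):
  stratum 1: (2200/7000)²·(1 − 370/2200)·0.362·0.638/369 = 5.14257e-05
  stratum 2: (2400/7000)²·(1 − 254/2400)·0.264·0.736/253 = 8.07246e-05
  stratum 3: (1900/7000)²·(1 − 368/1900)·0.255·0.745/367 = 3.07501e-05
  stratum 4: (500/7000)²·(1 − 52/500)·0.635·0.365/51 = 2.07754e-05
V̂(p̂_st) = 0.000183676; SE = √V̂ = 0.0135527

p̂_st ≈ 0.3189, SE ≈ 0.0136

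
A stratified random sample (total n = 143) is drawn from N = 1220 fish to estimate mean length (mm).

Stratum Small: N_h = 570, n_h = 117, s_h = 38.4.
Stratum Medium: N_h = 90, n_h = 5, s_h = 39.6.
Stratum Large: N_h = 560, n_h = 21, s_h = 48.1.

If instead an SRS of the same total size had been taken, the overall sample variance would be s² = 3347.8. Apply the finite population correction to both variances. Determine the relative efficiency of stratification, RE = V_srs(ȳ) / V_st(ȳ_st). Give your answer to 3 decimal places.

RE ≈ 0.791

V̂(ȳ_st) = Σ W_h² (1 − n_h/N_h) s_h²/n_h, with W_h = N_h/N and N = 1220:
  stratum Small: (570/1220)²·(1 − 117/570)·38.4²/117 = 2.1864
  stratum Medium: (90/1220)²·(1 − 5/90)·39.6²/5 = 1.61199
  stratum Large: (560/1220)²·(1 − 21/560)·48.1²/21 = 22.3423
V_st = 26.1407
V_srs = (1 − 143/1220)·3347.8/143 = 20.6671
Relative efficiency = V_srs / V_st = 20.6671/26.1407 = 0.7906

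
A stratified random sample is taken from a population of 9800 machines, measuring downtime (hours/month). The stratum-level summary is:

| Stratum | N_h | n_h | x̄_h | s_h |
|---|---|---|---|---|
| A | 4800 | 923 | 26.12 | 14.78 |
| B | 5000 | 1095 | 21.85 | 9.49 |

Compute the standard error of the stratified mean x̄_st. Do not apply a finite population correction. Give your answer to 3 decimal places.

SE(x̄_st) ≈ 0.280

V̂(x̄_st) = Σ W_h² s_h²/n_h, with W_h = N_h/N and N = 9800:
  stratum A: (4800/9800)²·14.78²/923 = 0.0567777
  stratum B: (5000/9800)²·9.49²/1095 = 0.0214095
V̂(x̄_st) = 0.0781871
SE(x̄_st) = √0.0781871 = 0.27962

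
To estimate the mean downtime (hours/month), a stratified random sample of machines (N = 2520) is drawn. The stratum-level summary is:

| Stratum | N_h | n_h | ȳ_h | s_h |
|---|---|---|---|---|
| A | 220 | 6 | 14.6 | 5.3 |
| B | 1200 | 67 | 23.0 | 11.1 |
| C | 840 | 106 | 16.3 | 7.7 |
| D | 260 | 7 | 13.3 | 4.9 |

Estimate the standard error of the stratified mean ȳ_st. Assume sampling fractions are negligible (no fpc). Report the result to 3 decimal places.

SE(ȳ_st) ≈ 0.743

V̂(ȳ_st) = Σ W_h² s_h²/n_h, with W_h = N_h/N and N = 2520:
  stratum A: (220/2520)²·5.3²/6 = 0.0356816
  stratum B: (1200/2520)²·11.1²/67 = 0.416997
  stratum C: (840/2520)²·7.7²/106 = 0.0621488
  stratum D: (260/2520)²·4.9²/7 = 0.0365123
V̂(ȳ_st) = 0.551339
SE(ȳ_st) = √0.551339 = 0.742522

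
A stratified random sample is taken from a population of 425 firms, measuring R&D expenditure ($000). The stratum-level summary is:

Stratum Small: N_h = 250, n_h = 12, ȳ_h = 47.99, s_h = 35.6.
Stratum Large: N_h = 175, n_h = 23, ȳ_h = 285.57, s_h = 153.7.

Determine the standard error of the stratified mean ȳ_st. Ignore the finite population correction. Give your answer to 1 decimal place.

SE(ȳ_st) ≈ 14.5

V̂(ȳ_st) = Σ W_h² s_h²/n_h, with W_h = N_h/N and N = 425:
  stratum Small: (250/425)²·35.6²/12 = 36.5444
  stratum Large: (175/425)²·153.7²/23 = 174.148
V̂(ȳ_st) = 210.692
SE(ȳ_st) = √210.692 = 14.5152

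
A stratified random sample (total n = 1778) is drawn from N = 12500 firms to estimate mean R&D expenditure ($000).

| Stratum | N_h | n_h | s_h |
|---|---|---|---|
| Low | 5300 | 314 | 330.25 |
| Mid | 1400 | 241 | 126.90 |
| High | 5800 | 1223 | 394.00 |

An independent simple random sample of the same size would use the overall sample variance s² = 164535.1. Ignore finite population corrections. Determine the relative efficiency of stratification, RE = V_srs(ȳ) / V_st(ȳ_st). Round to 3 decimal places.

V̂(ȳ_st) = Σ W_h² s_h²/n_h, with W_h = N_h/N and N = 12500:
  stratum Low: (5300/12500)²·330.25²/314 = 62.4436
  stratum Mid: (1400/12500)²·126.90²/241 = 0.83819
  stratum High: (5800/12500)²·394.00²/1223 = 27.3276
V_st = 90.6094
V_srs = s²/n = 164535.1/1778 = 92.5394
Relative efficiency = V_srs / V_st = 92.5394/90.6094 = 1.0213

RE ≈ 1.021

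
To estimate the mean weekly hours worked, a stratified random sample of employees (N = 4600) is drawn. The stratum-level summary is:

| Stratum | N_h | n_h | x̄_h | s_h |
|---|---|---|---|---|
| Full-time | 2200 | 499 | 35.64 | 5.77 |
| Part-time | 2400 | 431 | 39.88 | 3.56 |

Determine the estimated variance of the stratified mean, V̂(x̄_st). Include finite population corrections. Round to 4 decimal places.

V̂(x̄_st) ≈ 0.0184

V̂(x̄_st) = Σ W_h² (1 − n_h/N_h) s_h²/n_h, with W_h = N_h/N and N = 4600:
  stratum Full-time: (2200/4600)²·(1 − 499/2200)·5.77²/499 = 0.0117995
  stratum Part-time: (2400/4600)²·(1 − 431/2400)·3.56²/431 = 0.00656695
V̂(x̄_st) = 0.0183664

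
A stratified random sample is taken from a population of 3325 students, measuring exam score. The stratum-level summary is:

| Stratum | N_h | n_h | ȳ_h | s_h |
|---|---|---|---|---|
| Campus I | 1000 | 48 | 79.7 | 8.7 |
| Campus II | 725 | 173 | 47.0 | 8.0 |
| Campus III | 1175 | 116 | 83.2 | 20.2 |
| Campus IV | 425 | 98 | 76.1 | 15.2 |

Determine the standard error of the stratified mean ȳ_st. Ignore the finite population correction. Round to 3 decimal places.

V̂(ȳ_st) = Σ W_h² s_h²/n_h, with W_h = N_h/N and N = 3325:
  stratum Campus I: (1000/3325)²·8.7²/48 = 0.142631
  stratum Campus II: (725/3325)²·8.0²/173 = 0.0175884
  stratum Campus III: (1175/3325)²·20.2²/116 = 0.439276
  stratum Campus IV: (425/3325)²·15.2²/98 = 0.0385173
V̂(ȳ_st) = 0.638012
SE(ȳ_st) = √0.638012 = 0.798757

SE(ȳ_st) ≈ 0.799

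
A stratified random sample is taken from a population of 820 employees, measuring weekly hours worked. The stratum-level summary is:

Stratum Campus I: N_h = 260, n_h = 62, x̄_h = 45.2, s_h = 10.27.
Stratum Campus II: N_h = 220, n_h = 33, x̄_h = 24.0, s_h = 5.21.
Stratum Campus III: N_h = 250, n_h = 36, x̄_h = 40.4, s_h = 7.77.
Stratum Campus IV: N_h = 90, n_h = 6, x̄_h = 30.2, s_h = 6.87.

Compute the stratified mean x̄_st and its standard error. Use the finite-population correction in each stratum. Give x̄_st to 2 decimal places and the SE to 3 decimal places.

x̄_st = Σ W_h x̄_h = (260·45.2 + 220·24.0 + 250·40.4 + 90·30.2)/820 = 36.40244
V̂(x̄_st) = Σ W_h² (1 − n_h/N_h) s_h²/n_h, with W_h = N_h/N and N = 820:
  stratum Campus I: (260/820)²·(1 − 62/260)·10.27²/62 = 0.130245
  stratum Campus II: (220/820)²·(1 − 33/220)·5.21²/33 = 0.0503267
  stratum Campus III: (250/820)²·(1 − 36/250)·7.77²/36 = 0.133434
  stratum Campus IV: (90/820)²·(1 − 6/90)·6.87²/6 = 0.0884415
V̂(x̄_st) = 0.402447
SE(x̄_st) = √0.402447 = 0.634387

x̄_st ≈ 36.40, SE ≈ 0.634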